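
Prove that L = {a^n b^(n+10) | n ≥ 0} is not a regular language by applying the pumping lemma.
Assume L is regular with pumping length p. Idea: pumping the a-block breaks the fixed offset of 10.
Choose s = a^p b^(p+10) ∈ L. By the pumping lemma, s = xyz with |xy| ≤ p, |y| > 0, so y = a^k with k ≥ 1. Then xy²z = a^(p+k) b^(p+10). For this to be in L we would need p+10 = (p+k)+10, i.e. k = 0, contradicting k ≥ 1. So xy²z ∉ L.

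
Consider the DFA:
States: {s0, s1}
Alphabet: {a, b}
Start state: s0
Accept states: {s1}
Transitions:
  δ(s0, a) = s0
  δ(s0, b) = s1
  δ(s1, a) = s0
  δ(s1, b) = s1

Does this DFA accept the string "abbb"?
Processing string "abbb":
  s0 --a--> s0
  s0 --b--> s1
  s1 --b--> s1
  s1 --b--> s1
Final state: s1
Accept states: {s1}
Yes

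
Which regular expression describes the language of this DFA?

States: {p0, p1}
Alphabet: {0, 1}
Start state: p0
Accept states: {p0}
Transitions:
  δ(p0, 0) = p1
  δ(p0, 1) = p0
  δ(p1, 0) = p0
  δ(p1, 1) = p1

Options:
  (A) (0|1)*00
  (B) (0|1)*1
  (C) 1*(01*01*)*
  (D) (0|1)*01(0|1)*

Check each option against the DFA on short strings; one disagreement eliminates an option:
  (A) (0|1)*00: on ε the DFA stays in p0 and accepts (p0 ∈ Accept), but the regex does not match it → eliminate
  (B) (0|1)*1: on ε the DFA stays in p0 and accepts (p0 ∈ Accept), but the regex does not match it → eliminate
  (C) 1*(01*01*)*: agrees with the DFA on every string of length ≤ 6
  (D) (0|1)*01(0|1)*: on ε the DFA stays in p0 and accepts (p0 ∈ Accept), but the regex does not match it → eliminate
Only (C) is consistent with the DFA.
(C) 1*(01*01*)*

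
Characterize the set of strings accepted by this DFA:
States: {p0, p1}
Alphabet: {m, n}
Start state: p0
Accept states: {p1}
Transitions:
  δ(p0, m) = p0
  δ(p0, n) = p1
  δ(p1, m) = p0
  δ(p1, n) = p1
Testing a few strings:
  'nmn' → accept
  'mmn' → accept
  'm' → reject
  'nmm' → reject
State roles: p0=last symbol not n; p1=last symbol is n
All strings over {m,n} ending with n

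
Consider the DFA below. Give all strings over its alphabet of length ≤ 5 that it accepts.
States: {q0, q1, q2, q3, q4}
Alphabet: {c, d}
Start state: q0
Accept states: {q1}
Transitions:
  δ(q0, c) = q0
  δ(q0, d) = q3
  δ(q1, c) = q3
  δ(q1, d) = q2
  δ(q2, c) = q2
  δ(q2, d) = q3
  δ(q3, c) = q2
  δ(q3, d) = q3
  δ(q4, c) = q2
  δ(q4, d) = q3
None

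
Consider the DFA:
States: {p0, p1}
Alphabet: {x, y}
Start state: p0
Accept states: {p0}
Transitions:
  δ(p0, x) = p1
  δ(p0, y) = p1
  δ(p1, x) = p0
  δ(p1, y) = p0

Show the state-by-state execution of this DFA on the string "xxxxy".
read 'x': p0 → p1
  read 'x': p1 → p0
  read 'x': p0 → p1
  read 'x': p1 → p0
  read 'y': p0 → p1
p0 -> p1 -> p0 -> p1 -> p0 -> p1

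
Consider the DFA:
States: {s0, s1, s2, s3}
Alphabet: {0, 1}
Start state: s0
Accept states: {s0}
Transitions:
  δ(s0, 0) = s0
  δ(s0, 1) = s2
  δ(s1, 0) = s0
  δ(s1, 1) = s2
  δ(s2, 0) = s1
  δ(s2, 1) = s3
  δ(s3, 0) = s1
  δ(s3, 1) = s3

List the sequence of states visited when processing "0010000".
read '0': s0 → s0
  read '0': s0 → s0
  read '1': s0 → s2
  read '0': s2 → s1
  read '0': s1 → s0
  read '0': s0 → s0
  read '0': s0 → s0
s0 -> s0 -> s0 -> s2 -> s1 -> s0 -> s0 -> s0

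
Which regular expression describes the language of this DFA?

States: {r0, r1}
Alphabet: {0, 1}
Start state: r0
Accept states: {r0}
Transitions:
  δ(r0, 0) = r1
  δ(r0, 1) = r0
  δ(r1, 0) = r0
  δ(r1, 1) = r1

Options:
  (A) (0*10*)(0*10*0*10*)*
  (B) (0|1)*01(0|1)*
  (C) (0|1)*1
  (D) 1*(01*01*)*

Check each option against the DFA on short strings; one disagreement eliminates an option:
  (A) (0*10*)(0*10*0*10*)*: on ε the DFA stays in r0 and accepts (r0 ∈ Accept), but the regex does not match it → eliminate
  (B) (0|1)*01(0|1)*: on ε the DFA stays in r0 and accepts (r0 ∈ Accept), but the regex does not match it → eliminate
  (C) (0|1)*1: on ε the DFA stays in r0 and accepts (r0 ∈ Accept), but the regex does not match it → eliminate
  (D) 1*(01*01*)*: agrees with the DFA on every string of length ≤ 6
Only (D) is consistent with the DFA.
(D) 1*(01*01*)*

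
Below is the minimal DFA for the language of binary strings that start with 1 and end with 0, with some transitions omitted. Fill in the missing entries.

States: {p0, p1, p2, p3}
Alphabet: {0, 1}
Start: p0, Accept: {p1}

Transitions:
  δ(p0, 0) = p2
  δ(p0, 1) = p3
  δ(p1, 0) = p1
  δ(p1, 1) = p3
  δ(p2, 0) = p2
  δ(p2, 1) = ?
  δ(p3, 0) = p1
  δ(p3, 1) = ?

From the language and accept set, identify what each state tracks — p0: no input read; p1: started with 1, last symbol 0; p2: started with 0 (dead); p3: started with 1, last symbol 1.
Each missing δ(q, a) is the state matching the new tracked value after reading a.
δ(p2, 1) = p2; δ(p3, 1) = p3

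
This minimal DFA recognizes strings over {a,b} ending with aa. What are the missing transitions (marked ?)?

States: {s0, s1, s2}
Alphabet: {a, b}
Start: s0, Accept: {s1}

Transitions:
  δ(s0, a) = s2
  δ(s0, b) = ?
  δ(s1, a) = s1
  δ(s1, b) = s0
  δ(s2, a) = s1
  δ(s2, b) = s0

From the language and accept set, identify what each state tracks — s0: last symbol not a; s1: two trailing a's; s2: one trailing a.
Each missing δ(q, a) is the state matching the new tracked value after reading a.
δ(s0, b) = s0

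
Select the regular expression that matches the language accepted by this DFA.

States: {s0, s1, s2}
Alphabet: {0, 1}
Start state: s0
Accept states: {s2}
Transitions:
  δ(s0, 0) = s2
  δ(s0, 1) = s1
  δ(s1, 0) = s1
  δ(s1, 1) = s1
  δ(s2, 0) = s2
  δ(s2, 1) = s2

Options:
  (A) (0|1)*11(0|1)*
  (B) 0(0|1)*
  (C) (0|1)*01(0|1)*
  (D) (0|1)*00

Check each option against the DFA on short strings; one disagreement eliminates an option:
  (A) (0|1)*11(0|1)*: on '0' the DFA goes s0 → s2 and accepts (s2 ∈ Accept), but the regex does not match it → eliminate
  (B) 0(0|1)*: agrees with the DFA on every string of length ≤ 6
  (C) (0|1)*01(0|1)*: on '0' the DFA goes s0 → s2 and accepts (s2 ∈ Accept), but the regex does not match it → eliminate
  (D) (0|1)*00: on '0' the DFA goes s0 → s2 and accepts (s2 ∈ Accept), but the regex does not match it → eliminate
Only (B) is consistent with the DFA.
(B) 0(0|1)*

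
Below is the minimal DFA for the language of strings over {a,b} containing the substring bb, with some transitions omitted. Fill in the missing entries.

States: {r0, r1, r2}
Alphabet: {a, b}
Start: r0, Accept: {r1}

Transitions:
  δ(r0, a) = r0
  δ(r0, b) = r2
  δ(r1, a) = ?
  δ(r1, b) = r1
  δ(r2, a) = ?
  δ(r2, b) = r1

From the language and accept set, identify what each state tracks — r0: no progress toward bb; r1: substring bb seen; r2: one trailing b.
Each missing δ(q, a) is the state matching the new tracked value after reading a.
δ(r1, a) = r1; δ(r2, a) = r0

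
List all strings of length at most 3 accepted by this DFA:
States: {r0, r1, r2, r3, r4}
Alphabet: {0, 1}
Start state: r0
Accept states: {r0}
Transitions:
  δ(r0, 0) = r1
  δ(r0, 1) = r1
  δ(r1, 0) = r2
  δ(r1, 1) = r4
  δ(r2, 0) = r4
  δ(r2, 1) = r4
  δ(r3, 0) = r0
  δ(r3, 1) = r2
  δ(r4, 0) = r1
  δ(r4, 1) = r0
ε, 011, 111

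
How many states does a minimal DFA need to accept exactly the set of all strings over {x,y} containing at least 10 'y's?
By Myhill–Nerode, count the distinguishable equivalence classes: 11 classes — having seen 0, 1, …, 9, or ≥10 copies of 'y'; any two classes i < j (j ≤ 10) are distinguished by the string y^(10−j), which takes class j to 10 copies (accepted) but leaves class i below 10 (rejected).
11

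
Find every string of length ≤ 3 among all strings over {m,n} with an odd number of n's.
n, mn, nm, mmn, mnm, nmm, nnn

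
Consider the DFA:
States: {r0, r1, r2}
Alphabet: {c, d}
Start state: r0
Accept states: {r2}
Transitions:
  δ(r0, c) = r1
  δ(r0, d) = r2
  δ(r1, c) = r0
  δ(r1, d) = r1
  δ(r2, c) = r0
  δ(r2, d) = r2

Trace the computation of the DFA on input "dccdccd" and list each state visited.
read 'd': r0 → r2
  read 'c': r2 → r0
  read 'c': r0 → r1
  read 'd': r1 → r1
  read 'c': r1 → r0
  read 'c': r0 → r1
  read 'd': r1 → r1
r0 -> r2 -> r0 -> r1 -> r1 -> r0 -> r1 -> r1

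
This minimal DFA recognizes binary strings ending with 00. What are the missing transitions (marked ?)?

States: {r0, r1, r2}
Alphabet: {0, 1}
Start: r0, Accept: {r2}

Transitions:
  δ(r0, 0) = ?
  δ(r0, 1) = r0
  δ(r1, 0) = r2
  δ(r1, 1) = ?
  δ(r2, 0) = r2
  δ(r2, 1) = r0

From the language and accept set, identify what each state tracks — r0: last symbol not 0; r1: one trailing 0; r2: two trailing 0's.
Each missing δ(q, a) is the state matching the new tracked value after reading a.
δ(r0, 0) = r1; δ(r1, 1) = r0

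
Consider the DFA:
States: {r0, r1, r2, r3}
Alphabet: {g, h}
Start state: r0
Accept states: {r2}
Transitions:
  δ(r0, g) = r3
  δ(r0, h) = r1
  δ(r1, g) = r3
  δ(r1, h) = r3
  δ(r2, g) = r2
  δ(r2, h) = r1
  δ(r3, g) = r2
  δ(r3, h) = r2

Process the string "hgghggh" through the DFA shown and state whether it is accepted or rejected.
Processing string "hgghggh":
  r0 --h--> r1
  r1 --g--> r3
  r3 --g--> r2
  r2 --h--> r1
  r1 --g--> r3
  r3 --g--> r2
  r2 --h--> r1
Final state: r1
Accept states: {r2}
No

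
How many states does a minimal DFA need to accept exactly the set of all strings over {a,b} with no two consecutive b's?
By Myhill–Nerode, count the distinguishable equivalence classes: three classes — safe with last≠b / safe with last=b / bb seen (dead).
3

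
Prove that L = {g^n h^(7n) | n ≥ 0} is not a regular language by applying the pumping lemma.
Assume L is regular with pumping length p. Idea: pumping the g-block breaks the 1:7 ratio.
Choose s = g^p h^(7p) (length 8p ≥ p). By the pumping lemma, s = xyz with |xy| ≤ p, |y| > 0, so y = g^k with k ≥ 1. Then xy²z = g^(p+k) h^(7p). For this to be in L we would need 7p = 7(p+k), i.e. 7k = 0, contradicting k ≥ 1. So xy²z ∉ L.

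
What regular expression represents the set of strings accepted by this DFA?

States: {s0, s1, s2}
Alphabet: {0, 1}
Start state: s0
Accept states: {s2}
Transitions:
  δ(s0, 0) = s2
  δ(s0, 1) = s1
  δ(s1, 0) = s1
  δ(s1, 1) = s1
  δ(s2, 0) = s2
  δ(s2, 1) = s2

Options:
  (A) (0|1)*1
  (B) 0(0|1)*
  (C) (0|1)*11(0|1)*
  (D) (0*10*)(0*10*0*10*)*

Check each option against the DFA on short strings; one disagreement eliminates an option:
  (A) (0|1)*1: on '0' the DFA goes s0 → s2 and accepts (s2 ∈ Accept), but the regex does not match it → eliminate
  (B) 0(0|1)*: agrees with the DFA on every string of length ≤ 6
  (C) (0|1)*11(0|1)*: on '0' the DFA goes s0 → s2 and accepts (s2 ∈ Accept), but the regex does not match it → eliminate
  (D) (0*10*)(0*10*0*10*)*: on '0' the DFA goes s0 → s2 and accepts (s2 ∈ Accept), but the regex does not match it → eliminate
Only (B) is consistent with the DFA.
(B) 0(0|1)*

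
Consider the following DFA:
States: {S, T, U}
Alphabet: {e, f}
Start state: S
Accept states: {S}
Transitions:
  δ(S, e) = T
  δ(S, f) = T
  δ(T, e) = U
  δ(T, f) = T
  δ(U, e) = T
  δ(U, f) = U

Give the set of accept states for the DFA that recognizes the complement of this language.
Complement accept states = All states \ Original accept states
= {S, T, U} \ {S}
{T, U}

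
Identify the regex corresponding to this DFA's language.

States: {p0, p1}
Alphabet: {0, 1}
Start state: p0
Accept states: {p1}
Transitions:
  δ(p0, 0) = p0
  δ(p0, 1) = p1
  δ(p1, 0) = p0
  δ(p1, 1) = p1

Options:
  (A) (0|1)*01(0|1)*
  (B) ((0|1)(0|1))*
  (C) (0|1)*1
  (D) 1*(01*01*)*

Check each option against the DFA on short strings; one disagreement eliminates an option:
  (A) (0|1)*01(0|1)*: on '1' the DFA goes p0 → p1 and accepts (p1 ∈ Accept), but the regex does not match it → eliminate
  (B) ((0|1)(0|1))*: on ε the DFA stays in p0 and rejects (p0 ∉ Accept), but the regex matches it → eliminate
  (C) (0|1)*1: agrees with the DFA on every string of length ≤ 6
  (D) 1*(01*01*)*: on ε the DFA stays in p0 and rejects (p0 ∉ Accept), but the regex matches it → eliminate
Only (C) is consistent with the DFA.
(C) (0|1)*1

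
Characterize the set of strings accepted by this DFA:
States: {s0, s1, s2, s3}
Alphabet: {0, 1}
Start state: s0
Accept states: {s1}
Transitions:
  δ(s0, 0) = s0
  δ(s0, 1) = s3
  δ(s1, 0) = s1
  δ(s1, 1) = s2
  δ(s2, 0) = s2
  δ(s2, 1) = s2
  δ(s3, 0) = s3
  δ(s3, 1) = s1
Testing a few strings:
  '0' → reject
  '10' → reject
  '0111' → reject
  '1111' → reject
State roles: s0=zero 1's; s1=two 1's; s2=≥ three 1's (dead); s3=one 1
All binary strings containing exactly two 1's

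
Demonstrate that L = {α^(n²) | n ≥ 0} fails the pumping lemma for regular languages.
Assume L is regular with pumping length p. Idea: pumping adds a fixed amount, but gaps between consecutive squares grow.
Choose s = α^(p²) (length p² ≥ p). By the pumping lemma, s = xyz with |xy| ≤ p, |y| > 0, so |y| = k with 1 ≤ k ≤ p. Then |xy²z| = p²+k. Since p² < p²+k ≤ p²+p < (p+1)², the length p²+k lies strictly between consecutive squares, so it is not a perfect square and xy²z ∉ L.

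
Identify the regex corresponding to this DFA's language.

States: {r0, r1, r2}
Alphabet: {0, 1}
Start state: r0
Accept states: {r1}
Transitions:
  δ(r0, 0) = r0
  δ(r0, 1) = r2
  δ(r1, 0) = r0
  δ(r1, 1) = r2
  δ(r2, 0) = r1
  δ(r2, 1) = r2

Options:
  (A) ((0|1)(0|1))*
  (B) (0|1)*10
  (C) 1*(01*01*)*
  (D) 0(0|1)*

Check each option against the DFA on short strings; one disagreement eliminates an option:
  (A) ((0|1)(0|1))*: on ε the DFA stays in r0 and rejects (r0 ∉ Accept), but the regex matches it → eliminate
  (B) (0|1)*10: agrees with the DFA on every string of length ≤ 6
  (C) 1*(01*01*)*: on ε the DFA stays in r0 and rejects (r0 ∉ Accept), but the regex matches it → eliminate
  (D) 0(0|1)*: on '0' the DFA goes r0 → r0 and rejects (r0 ∉ Accept), but the regex matches it → eliminate
Only (B) is consistent with the DFA.
(B) (0|1)*10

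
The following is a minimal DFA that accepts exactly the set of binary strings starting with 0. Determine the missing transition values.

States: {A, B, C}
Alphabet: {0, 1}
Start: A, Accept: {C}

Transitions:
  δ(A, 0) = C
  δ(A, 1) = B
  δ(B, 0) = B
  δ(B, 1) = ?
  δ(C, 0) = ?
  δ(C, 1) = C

From the language and accept set, identify what each state tracks — A: no input read; B: started with 1 (dead); C: started with 0.
Each missing δ(q, a) is the state matching the new tracked value after reading a.
δ(B, 1) = B; δ(C, 0) = C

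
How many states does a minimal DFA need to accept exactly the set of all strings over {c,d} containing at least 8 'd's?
By Myhill–Nerode, count the distinguishable equivalence classes: 9 classes — having seen 0, 1, …, 7, or ≥8 copies of 'd'; any two classes i < j (j ≤ 8) are distinguished by the string d^(8−j), which takes class j to 8 copies (accepted) but leaves class i below 8 (rejected).
9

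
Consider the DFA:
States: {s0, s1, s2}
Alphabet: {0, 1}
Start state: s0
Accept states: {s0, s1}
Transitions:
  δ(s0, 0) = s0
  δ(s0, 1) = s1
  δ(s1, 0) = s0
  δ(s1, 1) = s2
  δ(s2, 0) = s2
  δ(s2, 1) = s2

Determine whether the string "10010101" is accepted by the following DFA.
Processing string "10010101":
  s0 --1--> s1
  s1 --0--> s0
  s0 --0--> s0
  s0 --1--> s1
  s1 --0--> s0
  s0 --1--> s1
  s1 --0--> s0
  s0 --1--> s1
Final state: s1
Accept states: {s0, s1}
Yes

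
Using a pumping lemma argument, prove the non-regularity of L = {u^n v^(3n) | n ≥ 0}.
Assume L is regular with pumping length p. Idea: pumping the u-block breaks the 1:3 ratio.
Choose s = u^p v^(3p) (length 4p ≥ p). By the pumping lemma, s = xyz with |xy| ≤ p, |y| > 0, so y = u^k with k ≥ 1. Then xy²z = u^(p+k) v^(3p). For this to be in L we would need 3p = 3(p+k), i.e. 3k = 0, contradicting k ≥ 1. So xy²z ∉ L.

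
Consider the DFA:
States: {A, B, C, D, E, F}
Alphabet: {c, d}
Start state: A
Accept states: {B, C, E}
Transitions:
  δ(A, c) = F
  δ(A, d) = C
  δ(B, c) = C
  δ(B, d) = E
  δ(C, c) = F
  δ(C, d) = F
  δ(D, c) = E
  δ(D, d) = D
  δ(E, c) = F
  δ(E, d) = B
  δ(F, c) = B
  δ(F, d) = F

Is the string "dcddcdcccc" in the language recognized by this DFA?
Processing string "dcddcdcccc":
  A --d--> C
  C --c--> F
  F --d--> F
  F --d--> F
  F --c--> B
  B --d--> E
  E --c--> F
  F --c--> B
  B --c--> C
  C --c--> F
Final state: F
Accept states: {B, C, E}
No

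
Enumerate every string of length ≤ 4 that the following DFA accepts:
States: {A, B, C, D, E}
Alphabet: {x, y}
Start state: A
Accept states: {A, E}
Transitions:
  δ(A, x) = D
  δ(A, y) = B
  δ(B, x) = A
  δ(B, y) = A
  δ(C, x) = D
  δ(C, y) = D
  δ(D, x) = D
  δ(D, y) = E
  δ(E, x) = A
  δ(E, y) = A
ε, xy, yx, yy, xxy, xyx, xyy, xxxy, xxyx, xxyy, yxxy, yxyx, yxyy, yyxy, yyyx, yyyy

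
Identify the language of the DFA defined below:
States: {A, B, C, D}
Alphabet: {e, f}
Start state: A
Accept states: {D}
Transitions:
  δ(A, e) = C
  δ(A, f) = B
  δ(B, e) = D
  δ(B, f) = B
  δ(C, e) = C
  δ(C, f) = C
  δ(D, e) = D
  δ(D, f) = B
Testing a few strings:
  'efe' → reject
  'e' → reject
  'efee' → reject
  'f' → reject
State roles: A=no input read; B=started with f, last symbol f; C=started with e (dead); D=started with f, last symbol e
All strings over {e,f} that start with f and end with e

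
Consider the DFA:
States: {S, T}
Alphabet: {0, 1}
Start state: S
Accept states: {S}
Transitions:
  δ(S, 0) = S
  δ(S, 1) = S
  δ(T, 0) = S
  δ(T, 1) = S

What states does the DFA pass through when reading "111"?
read '1': S → S
  read '1': S → S
  read '1': S → S
S -> S -> S -> S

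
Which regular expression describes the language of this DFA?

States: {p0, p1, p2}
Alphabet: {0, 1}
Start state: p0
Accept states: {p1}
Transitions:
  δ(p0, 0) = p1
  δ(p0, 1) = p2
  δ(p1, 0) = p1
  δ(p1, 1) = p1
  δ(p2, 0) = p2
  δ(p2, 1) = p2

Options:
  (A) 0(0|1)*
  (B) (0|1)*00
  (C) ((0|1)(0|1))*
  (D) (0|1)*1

Check each option against the DFA on short strings; one disagreement eliminates an option:
  (A) 0(0|1)*: agrees with the DFA on every string of length ≤ 6
  (B) (0|1)*00: on '0' the DFA goes p0 → p1 and accepts (p1 ∈ Accept), but the regex does not match it → eliminate
  (C) ((0|1)(0|1))*: on ε the DFA stays in p0 and rejects (p0 ∉ Accept), but the regex matches it → eliminate
  (D) (0|1)*1: on '0' the DFA goes p0 → p1 and accepts (p1 ∈ Accept), but the regex does not match it → eliminate
Only (A) is consistent with the DFA.
(A) 0(0|1)*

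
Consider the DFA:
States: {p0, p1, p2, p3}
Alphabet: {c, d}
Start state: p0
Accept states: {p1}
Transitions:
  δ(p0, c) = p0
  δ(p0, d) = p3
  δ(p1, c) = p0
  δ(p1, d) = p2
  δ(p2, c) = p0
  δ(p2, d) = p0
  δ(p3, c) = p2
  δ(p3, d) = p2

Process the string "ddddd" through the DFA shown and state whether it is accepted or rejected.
Processing string "ddddd":
  p0 --d--> p3
  p3 --d--> p2
  p2 --d--> p0
  p0 --d--> p3
  p3 --d--> p2
Final state: p2
Accept states: {p1}
No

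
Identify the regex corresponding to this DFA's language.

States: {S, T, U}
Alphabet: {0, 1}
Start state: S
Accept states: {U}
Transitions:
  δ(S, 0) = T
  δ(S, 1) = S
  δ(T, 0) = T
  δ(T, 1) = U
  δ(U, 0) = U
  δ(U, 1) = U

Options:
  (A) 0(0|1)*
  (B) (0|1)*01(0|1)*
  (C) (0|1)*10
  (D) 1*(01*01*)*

Check each option against the DFA on short strings; one disagreement eliminates an option:
  (A) 0(0|1)*: on '0' the DFA goes S → T and rejects (T ∉ Accept), but the regex matches it → eliminate
  (B) (0|1)*01(0|1)*: agrees with the DFA on every string of length ≤ 6
  (C) (0|1)*10: on '01' the DFA goes S → T → U and accepts (U ∈ Accept), but the regex does not match it → eliminate
  (D) 1*(01*01*)*: on ε the DFA stays in S and rejects (S ∉ Accept), but the regex matches it → eliminate
Only (B) is consistent with the DFA.
(B) (0|1)*01(0|1)*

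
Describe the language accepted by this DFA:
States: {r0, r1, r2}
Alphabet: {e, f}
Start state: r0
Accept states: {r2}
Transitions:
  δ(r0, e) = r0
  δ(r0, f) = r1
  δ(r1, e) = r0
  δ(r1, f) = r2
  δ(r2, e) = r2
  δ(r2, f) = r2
Testing a few strings:
  'ee' → reject
  'eee' → reject
  'eff' → accept
  'f' → reject
State roles: r0=no progress toward ff; r1=one trailing f; r2=substring ff seen
All strings over {e,f} containing the substring ff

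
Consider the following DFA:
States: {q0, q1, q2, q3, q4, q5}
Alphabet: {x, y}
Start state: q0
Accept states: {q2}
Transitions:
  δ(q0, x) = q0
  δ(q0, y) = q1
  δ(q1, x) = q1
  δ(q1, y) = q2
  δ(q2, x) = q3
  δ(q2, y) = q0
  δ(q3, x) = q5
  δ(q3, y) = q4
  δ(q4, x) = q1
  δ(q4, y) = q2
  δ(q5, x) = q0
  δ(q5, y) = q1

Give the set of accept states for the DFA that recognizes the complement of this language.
Complement accept states = All states \ Original accept states
= {q0, q1, q2, q3, q4, q5} \ {q2}
{q0, q1, q3, q4, q5}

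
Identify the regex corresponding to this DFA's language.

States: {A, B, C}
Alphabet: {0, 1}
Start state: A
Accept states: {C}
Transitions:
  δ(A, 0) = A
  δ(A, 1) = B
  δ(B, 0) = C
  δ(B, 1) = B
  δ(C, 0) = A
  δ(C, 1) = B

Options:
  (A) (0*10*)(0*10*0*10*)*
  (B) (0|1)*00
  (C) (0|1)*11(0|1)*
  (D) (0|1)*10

Check each option against the DFA on short strings; one disagreement eliminates an option:
  (A) (0*10*)(0*10*0*10*)*: on '1' the DFA goes A → B and rejects (B ∉ Accept), but the regex matches it → eliminate
  (B) (0|1)*00: on '00' the DFA goes A → A → A and rejects (A ∉ Accept), but the regex matches it → eliminate
  (C) (0|1)*11(0|1)*: on '10' the DFA goes A → B → C and accepts (C ∈ Accept), but the regex does not match it → eliminate
  (D) (0|1)*10: agrees with the DFA on every string of length ≤ 6
Only (D) is consistent with the DFA.
(D) (0|1)*10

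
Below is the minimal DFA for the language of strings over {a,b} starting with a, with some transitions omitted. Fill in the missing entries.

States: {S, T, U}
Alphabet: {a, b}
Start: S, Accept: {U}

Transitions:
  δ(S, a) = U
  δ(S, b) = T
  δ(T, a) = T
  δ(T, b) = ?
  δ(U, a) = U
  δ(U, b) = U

From the language and accept set, identify what each state tracks — S: no input read; T: started with b (dead); U: started with a.
Each missing δ(q, a) is the state matching the new tracked value after reading a.
δ(T, b) = T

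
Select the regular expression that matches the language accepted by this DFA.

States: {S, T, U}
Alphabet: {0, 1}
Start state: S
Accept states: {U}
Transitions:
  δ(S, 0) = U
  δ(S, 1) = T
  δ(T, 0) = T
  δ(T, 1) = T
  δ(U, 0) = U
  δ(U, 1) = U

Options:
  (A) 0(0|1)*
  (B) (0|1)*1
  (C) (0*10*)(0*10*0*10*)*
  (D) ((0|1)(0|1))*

Check each option against the DFA on short strings; one disagreement eliminates an option:
  (A) 0(0|1)*: agrees with the DFA on every string of length ≤ 6
  (B) (0|1)*1: on '0' the DFA goes S → U and accepts (U ∈ Accept), but the regex does not match it → eliminate
  (C) (0*10*)(0*10*0*10*)*: on '0' the DFA goes S → U and accepts (U ∈ Accept), but the regex does not match it → eliminate
  (D) ((0|1)(0|1))*: on ε the DFA stays in S and rejects (S ∉ Accept), but the regex matches it → eliminate
Only (A) is consistent with the DFA.
(A) 0(0|1)*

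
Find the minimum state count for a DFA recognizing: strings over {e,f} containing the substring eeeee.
By Myhill–Nerode, count the distinguishable equivalence classes: 6 classes — one per longest suffix of the input that is a prefix of 'eeeee' (lengths 0 through 4), plus an absorbing 'already seen eeeee' class.
6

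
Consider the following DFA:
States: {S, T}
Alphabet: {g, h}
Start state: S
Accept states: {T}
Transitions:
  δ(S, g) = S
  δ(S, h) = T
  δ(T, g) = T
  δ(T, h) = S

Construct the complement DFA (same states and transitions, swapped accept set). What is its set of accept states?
Complement accept states = All states \ Original accept states
= {S, T} \ {T}
{S}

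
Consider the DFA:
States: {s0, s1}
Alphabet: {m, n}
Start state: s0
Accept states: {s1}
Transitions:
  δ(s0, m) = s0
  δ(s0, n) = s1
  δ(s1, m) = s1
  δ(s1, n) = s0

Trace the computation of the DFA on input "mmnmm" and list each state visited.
read 'm': s0 → s0
  read 'm': s0 → s0
  read 'n': s0 → s1
  read 'm': s1 → s1
  read 'm': s1 → s1
s0 -> s0 -> s0 -> s1 -> s1 -> s1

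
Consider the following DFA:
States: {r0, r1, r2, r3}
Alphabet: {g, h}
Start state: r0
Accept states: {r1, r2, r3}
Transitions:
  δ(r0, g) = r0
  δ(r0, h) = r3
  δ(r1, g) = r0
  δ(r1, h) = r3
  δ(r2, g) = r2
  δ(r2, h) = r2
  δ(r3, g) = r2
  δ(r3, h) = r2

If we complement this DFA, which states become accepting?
Complement accept states = All states \ Original accept states
= {r0, r1, r2, r3} \ {r1, r2, r3}
{r0}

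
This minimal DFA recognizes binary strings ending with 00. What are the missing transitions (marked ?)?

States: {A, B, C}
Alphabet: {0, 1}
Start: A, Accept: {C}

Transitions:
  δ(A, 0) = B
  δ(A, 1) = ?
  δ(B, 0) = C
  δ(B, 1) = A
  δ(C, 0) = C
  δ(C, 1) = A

From the language and accept set, identify what each state tracks — A: last symbol not 0; B: one trailing 0; C: two trailing 0's.
Each missing δ(q, a) is the state matching the new tracked value after reading a.
δ(A, 1) = A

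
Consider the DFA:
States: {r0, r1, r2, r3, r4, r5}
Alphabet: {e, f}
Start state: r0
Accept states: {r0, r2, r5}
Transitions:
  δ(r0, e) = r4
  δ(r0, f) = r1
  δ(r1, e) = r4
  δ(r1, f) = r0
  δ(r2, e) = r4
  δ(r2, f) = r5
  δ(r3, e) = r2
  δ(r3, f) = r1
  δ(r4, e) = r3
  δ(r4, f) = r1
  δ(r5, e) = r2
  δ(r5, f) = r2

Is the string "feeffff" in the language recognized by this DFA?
Processing string "feeffff":
  r0 --f--> r1
  r1 --e--> r4
  r4 --e--> r3
  r3 --f--> r1
  r1 --f--> r0
  r0 --f--> r1
  r1 --f--> r0
Final state: r0
Accept states: {r0, r2, r5}
Yes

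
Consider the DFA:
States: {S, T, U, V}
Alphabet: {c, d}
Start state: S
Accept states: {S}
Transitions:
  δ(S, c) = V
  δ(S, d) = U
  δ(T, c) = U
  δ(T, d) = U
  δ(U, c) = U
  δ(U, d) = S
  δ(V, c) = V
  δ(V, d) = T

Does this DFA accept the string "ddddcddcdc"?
Processing string "ddddcddcdc":
  S --d--> U
  U --d--> S
  S --d--> U
  U --d--> S
  S --c--> V
  V --d--> T
  T --d--> U
  U --c--> U
  U --d--> S
  S --c--> V
Final state: V
Accept states: {S}
No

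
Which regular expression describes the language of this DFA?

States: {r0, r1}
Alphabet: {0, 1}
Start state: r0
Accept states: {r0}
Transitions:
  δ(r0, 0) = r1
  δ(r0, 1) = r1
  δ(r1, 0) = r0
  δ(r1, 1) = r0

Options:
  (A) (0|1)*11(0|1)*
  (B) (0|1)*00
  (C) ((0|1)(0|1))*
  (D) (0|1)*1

Check each option against the DFA on short strings; one disagreement eliminates an option:
  (A) (0|1)*11(0|1)*: on ε the DFA stays in r0 and accepts (r0 ∈ Accept), but the regex does not match it → eliminate
  (B) (0|1)*00: on ε the DFA stays in r0 and accepts (r0 ∈ Accept), but the regex does not match it → eliminate
  (C) ((0|1)(0|1))*: agrees with the DFA on every string of length ≤ 6
  (D) (0|1)*1: on ε the DFA stays in r0 and accepts (r0 ∈ Accept), but the regex does not match it → eliminate
Only (C) is consistent with the DFA.
(C) ((0|1)(0|1))*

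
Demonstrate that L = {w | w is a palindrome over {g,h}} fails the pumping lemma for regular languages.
Assume L is regular with pumping length p. Idea: pumping the leading g-block breaks the symmetry.
Choose s = g^p h g^p (a palindrome of length 2p+1 ≥ p). By the pumping lemma, s = xyz with |xy| ≤ p, |y| > 0, so y = g^k with k > 0 (xy lies entirely in the first g^p). Then xy²z = g^(p+k) h g^p, which is not a palindrome since p+k ≠ p.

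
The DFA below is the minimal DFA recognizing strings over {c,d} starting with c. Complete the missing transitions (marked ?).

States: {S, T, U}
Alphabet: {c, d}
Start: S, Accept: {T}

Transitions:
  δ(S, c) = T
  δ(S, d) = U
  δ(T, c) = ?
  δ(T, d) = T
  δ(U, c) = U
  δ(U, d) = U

From the language and accept set, identify what each state tracks — S: no input read; T: started with c; U: started with d (dead).
Each missing δ(q, a) is the state matching the new tracked value after reading a.
δ(T, c) = T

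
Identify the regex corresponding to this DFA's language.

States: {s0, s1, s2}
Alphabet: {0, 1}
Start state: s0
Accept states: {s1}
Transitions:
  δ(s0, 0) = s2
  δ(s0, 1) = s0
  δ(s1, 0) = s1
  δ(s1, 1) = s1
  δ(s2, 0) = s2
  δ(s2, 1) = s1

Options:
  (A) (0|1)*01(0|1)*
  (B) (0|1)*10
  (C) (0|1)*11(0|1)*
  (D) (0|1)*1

Check each option against the DFA on short strings; one disagreement eliminates an option:
  (A) (0|1)*01(0|1)*: agrees with the DFA on every string of length ≤ 6
  (B) (0|1)*10: on '01' the DFA goes s0 → s2 → s1 and accepts (s1 ∈ Accept), but the regex does not match it → eliminate
  (C) (0|1)*11(0|1)*: on '01' the DFA goes s0 → s2 → s1 and accepts (s1 ∈ Accept), but the regex does not match it → eliminate
  (D) (0|1)*1: on '1' the DFA goes s0 → s0 and rejects (s0 ∉ Accept), but the regex matches it → eliminate
Only (A) is consistent with the DFA.
(A) (0|1)*01(0|1)*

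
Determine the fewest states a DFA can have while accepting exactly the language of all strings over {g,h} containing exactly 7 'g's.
By Myhill–Nerode, count the distinguishable equivalence classes: 9 classes — having seen 0, 1, …, 7, or >7 copies of 'g'; the count-7 class is the only accepting one and >7 is dead.
9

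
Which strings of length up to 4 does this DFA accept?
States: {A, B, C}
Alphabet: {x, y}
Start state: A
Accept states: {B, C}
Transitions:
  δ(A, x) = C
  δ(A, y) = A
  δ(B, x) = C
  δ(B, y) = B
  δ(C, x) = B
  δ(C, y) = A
x, xx, yx, xxx, xxy, xyx, yxx, yyx, xxxx, xxyx, xxyy, xyxx, xyyx, yxxx, yxxy, yxyx, yyxx, yyyx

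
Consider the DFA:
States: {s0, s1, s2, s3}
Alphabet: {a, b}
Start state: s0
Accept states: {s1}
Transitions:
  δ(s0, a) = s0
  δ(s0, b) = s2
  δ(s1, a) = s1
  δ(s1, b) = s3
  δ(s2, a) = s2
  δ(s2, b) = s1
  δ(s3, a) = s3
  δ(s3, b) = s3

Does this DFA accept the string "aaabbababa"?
Processing string "aaabbababa":
  s0 --a--> s0
  s0 --a--> s0
  s0 --a--> s0
  s0 --b--> s2
  s2 --b--> s1
  s1 --a--> s1
  s1 --b--> s3
  s3 --a--> s3
  s3 --b--> s3
  s3 --a--> s3
Final state: s3
Accept states: {s1}
No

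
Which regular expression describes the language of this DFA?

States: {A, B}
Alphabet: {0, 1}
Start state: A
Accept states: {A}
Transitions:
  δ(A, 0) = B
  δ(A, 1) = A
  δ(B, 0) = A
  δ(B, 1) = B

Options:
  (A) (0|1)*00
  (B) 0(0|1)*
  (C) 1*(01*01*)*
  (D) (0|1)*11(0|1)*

Check each option against the DFA on short strings; one disagreement eliminates an option:
  (A) (0|1)*00: on ε the DFA stays in A and accepts (A ∈ Accept), but the regex does not match it → eliminate
  (B) 0(0|1)*: on ε the DFA stays in A and accepts (A ∈ Accept), but the regex does not match it → eliminate
  (C) 1*(01*01*)*: agrees with the DFA on every string of length ≤ 6
  (D) (0|1)*11(0|1)*: on ε the DFA stays in A and accepts (A ∈ Accept), but the regex does not match it → eliminate
Only (C) is consistent with the DFA.
(C) 1*(01*01*)*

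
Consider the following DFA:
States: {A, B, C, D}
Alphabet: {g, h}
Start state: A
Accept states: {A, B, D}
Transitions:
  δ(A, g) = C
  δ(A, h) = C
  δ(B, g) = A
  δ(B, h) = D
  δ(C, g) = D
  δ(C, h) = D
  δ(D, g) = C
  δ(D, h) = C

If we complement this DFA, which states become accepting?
Complement accept states = All states \ Original accept states
= {A, B, C, D} \ {A, B, D}
{C}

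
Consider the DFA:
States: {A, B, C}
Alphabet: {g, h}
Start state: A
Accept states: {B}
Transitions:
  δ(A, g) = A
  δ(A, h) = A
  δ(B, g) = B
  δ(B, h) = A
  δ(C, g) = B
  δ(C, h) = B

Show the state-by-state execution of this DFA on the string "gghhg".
read 'g': A → A
  read 'g': A → A
  read 'h': A → A
  read 'h': A → A
  read 'g': A → A
A -> A -> A -> A -> A -> A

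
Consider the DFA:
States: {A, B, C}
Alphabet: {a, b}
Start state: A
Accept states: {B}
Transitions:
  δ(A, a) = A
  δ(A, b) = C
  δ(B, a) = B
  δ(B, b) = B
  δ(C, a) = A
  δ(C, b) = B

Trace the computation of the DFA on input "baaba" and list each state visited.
read 'b': A → C
  read 'a': C → A
  read 'a': A → A
  read 'b': A → C
  read 'a': C → A
A -> C -> A -> A -> C -> A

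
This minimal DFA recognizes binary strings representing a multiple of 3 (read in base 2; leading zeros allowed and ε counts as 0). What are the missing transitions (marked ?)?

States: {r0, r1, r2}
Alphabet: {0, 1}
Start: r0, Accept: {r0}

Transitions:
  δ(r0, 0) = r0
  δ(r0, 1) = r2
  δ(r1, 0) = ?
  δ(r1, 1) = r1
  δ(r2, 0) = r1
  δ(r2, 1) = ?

From the language and accept set, identify what each state tracks — r0: value ≡ 0 (mod 3); r1: value ≡ 2 (mod 3); r2: value ≡ 1 (mod 3).
Each missing δ(q, a) is the state matching the new tracked value after reading a.
δ(r1, 0) = r2; δ(r2, 1) = r0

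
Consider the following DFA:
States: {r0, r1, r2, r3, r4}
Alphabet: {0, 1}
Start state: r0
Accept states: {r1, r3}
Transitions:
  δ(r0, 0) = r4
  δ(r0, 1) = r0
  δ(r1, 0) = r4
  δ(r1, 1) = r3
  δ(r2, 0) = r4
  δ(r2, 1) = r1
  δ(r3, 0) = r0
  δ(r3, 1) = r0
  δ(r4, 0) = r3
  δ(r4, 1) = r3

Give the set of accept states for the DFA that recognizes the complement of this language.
Complement accept states = All states \ Original accept states
= {r0, r1, r2, r3, r4} \ {r1, r3}
{r0, r2, r4}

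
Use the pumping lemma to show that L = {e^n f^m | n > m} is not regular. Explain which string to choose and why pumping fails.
Assume L is regular with pumping length p. Idea: pumping down the e-block drops the e-count to at most the f-count.
Choose s = e^(p+1) f^p ∈ L (|s| = 2p+1 ≥ p). By the pumping lemma, s = xyz with |xy| ≤ p, |y| > 0, so y = e^k with k ≥ 1. Take i = 0: xz = e^(p+1−k) f^p. Since k ≥ 1, p+1−k ≤ p, so the number of e's is no longer strictly greater than the number of f's, hence xz ∉ L.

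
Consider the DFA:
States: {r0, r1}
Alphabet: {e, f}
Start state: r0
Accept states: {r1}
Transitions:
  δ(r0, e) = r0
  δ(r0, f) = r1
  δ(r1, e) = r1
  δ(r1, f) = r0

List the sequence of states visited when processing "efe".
read 'e': r0 → r0
  read 'f': r0 → r1
  read 'e': r1 → r1
r0 -> r0 -> r1 -> r1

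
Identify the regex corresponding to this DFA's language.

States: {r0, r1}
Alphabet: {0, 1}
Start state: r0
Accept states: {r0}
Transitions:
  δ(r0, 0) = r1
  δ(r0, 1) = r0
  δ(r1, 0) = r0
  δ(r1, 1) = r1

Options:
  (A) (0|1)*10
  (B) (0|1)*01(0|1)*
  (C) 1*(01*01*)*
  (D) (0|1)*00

Check each option against the DFA on short strings; one disagreement eliminates an option:
  (A) (0|1)*10: on ε the DFA stays in r0 and accepts (r0 ∈ Accept), but the regex does not match it → eliminate
  (B) (0|1)*01(0|1)*: on ε the DFA stays in r0 and accepts (r0 ∈ Accept), but the regex does not match it → eliminate
  (C) 1*(01*01*)*: agrees with the DFA on every string of length ≤ 6
  (D) (0|1)*00: on ε the DFA stays in r0 and accepts (r0 ∈ Accept), but the regex does not match it → eliminate
Only (C) is consistent with the DFA.
(C) 1*(01*01*)*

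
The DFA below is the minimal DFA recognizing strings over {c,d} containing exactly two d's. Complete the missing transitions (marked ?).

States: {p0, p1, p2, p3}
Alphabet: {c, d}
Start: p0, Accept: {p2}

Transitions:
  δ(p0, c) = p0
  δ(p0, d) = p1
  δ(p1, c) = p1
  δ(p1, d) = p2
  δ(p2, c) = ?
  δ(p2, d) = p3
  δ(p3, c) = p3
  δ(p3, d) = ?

From the language and accept set, identify what each state tracks — p0: zero d's; p1: one d; p2: two d's; p3: ≥ three d's (dead).
Each missing δ(q, a) is the state matching the new tracked value after reading a.
δ(p2, c) = p2; δ(p3, d) = p3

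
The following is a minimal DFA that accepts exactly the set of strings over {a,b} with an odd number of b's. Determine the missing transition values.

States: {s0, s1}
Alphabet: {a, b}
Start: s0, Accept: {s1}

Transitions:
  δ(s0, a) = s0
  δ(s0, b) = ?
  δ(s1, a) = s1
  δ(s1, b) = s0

From the language and accept set, identify what each state tracks — s0: even number of b's so far; s1: odd number of b's so far.
Each missing δ(q, a) is the state matching the new tracked value after reading a.
δ(s0, b) = s1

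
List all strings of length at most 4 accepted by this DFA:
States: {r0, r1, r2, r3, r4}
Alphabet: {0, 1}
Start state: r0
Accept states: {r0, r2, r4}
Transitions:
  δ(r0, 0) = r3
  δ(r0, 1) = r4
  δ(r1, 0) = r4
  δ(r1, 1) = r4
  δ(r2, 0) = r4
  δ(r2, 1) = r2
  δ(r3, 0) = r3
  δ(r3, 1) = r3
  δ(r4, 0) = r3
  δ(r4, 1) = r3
ε, 1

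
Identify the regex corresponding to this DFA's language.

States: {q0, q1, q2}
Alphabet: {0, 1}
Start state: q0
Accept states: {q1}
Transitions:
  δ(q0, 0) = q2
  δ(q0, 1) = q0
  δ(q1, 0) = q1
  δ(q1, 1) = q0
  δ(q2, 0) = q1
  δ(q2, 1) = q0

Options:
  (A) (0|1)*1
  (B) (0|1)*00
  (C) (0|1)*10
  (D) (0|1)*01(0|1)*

Check each option against the DFA on short strings; one disagreement eliminates an option:
  (A) (0|1)*1: on '1' the DFA goes q0 → q0 and rejects (q0 ∉ Accept), but the regex matches it → eliminate
  (B) (0|1)*00: agrees with the DFA on every string of length ≤ 6
  (C) (0|1)*10: on '00' the DFA goes q0 → q2 → q1 and accepts (q1 ∈ Accept), but the regex does not match it → eliminate
  (D) (0|1)*01(0|1)*: on '00' the DFA goes q0 → q2 → q1 and accepts (q1 ∈ Accept), but the regex does not match it → eliminate
Only (B) is consistent with the DFA.
(B) (0|1)*00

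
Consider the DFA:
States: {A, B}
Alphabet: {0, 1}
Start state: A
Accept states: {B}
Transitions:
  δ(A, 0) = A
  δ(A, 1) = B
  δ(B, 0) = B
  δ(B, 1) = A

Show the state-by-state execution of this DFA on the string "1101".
read '1': A → B
  read '1': B → A
  read '0': A → A
  read '1': A → B
A -> B -> A -> A -> B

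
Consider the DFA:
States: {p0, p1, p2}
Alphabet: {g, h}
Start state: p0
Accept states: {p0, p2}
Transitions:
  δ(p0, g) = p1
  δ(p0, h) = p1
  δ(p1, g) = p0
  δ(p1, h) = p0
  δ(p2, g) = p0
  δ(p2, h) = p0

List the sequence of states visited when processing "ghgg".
read 'g': p0 → p1
  read 'h': p1 → p0
  read 'g': p0 → p1
  read 'g': p1 → p0
p0 -> p1 -> p0 -> p1 -> p0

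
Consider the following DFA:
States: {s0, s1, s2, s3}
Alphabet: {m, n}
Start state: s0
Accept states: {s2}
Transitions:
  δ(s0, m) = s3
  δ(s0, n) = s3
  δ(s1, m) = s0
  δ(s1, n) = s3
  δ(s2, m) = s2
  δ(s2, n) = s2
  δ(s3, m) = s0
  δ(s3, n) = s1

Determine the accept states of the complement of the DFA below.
Complement accept states = All states \ Original accept states
= {s0, s1, s2, s3} \ {s2}
{s0, s1, s3}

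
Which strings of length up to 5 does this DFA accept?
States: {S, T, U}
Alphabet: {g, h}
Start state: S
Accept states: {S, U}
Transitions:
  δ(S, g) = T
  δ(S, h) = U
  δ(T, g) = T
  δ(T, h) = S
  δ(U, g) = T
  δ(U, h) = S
ε, h, gh, hh, ggh, ghh, hgh, hhh, gggh, gghh, ghgh, ghhh, hggh, hghh, hhgh, hhhh, ggggh, ggghh, gghgh, gghhh, ghggh, ghghh, ghhgh, ghhhh, hgggh, hgghh, hghgh, hghhh, hhggh, hhghh, hhhgh, hhhhh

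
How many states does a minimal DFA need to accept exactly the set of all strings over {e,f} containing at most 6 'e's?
By Myhill–Nerode, count the distinguishable equivalence classes: 8 classes — having seen 0, 1, …, 6, or >6 copies of 'e'; counts 0 through 6 are accepting and >6 is dead.
8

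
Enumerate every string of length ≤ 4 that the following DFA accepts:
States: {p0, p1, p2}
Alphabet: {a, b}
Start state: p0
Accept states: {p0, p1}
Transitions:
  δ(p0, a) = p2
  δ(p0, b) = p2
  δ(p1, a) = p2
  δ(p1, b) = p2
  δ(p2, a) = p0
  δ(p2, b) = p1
ε, aa, ab, ba, bb, aaaa, aaab, aaba, aabb, abaa, abab, abba, abbb, baaa, baab, baba, babb, bbaa, bbab, bbba, bbbb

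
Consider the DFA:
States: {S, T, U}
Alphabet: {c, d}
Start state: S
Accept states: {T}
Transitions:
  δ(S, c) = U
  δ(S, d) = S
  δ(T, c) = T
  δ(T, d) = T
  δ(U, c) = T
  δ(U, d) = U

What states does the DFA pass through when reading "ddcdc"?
read 'd': S → S
  read 'd': S → S
  read 'c': S → U
  read 'd': U → U
  read 'c': U → T
S -> S -> S -> U -> U -> T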